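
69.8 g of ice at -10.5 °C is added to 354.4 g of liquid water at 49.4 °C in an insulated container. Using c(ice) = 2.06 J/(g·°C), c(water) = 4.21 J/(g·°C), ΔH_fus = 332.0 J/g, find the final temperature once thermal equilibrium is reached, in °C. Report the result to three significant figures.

T_f = 27.5 °C

Heat to bring ice to 0 °C and melt it: q₁ = 69.8×2.06×10.5 + 69.8×332.0 = 24683 J
Heat the water can supply cooling to 0 °C: 354.4×4.21×49.4 = 73706.0 J > q₁, so all ice melts.
Energy balance: 354.4×4.21×(49.4 − T) = 24683 + 69.8×4.21×(T − 0)
1492.024(49.4 − T) = 24683 + 293.858 T
73706.0 − 24683 = 1785.882 T
T = 49023.0 / 1785.882 = 27.45 °C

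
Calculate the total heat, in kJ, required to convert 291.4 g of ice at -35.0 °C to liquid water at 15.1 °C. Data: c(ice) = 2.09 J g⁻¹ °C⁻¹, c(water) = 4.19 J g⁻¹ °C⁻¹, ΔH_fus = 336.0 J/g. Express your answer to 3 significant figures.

q1 (heat ice -35.0→0.0 °C): 291.4 × 2.09 × 35.0 = 21316 J
q2 (melt at 0 °C): 291.4 × 336.0 = 97910 J
q3 (heat water 0.0→15.1 °C): 291.4 × 4.19 × 15.1 = 18437 J
Total: 21316 + 97910 + 18437 = 137663 J = 138 kJ

q = 138 kJ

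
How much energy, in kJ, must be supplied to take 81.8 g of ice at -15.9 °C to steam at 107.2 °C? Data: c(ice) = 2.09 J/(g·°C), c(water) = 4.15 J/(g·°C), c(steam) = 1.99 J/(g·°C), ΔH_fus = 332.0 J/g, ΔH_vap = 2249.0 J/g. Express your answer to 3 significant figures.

q1 (heat ice -15.9→0.0 °C): 81.8 × 2.09 × 15.9 = 2718 J
q2 (melt at 0 °C): 81.8 × 332.0 = 27158 J
q3 (heat water 0.0→100.0 °C): 81.8 × 4.15 × 100.0 = 33947 J
q4 (vaporize at 100 °C): 81.8 × 2249.0 = 183968 J
q5 (heat steam 100.0→107.2 °C): 81.8 × 1.99 × 7.2 = 1172 J
Total: 2718 + 27158 + 33947 + 183968 + 1172 = 248963 J = 249 kJ

q = 249 kJ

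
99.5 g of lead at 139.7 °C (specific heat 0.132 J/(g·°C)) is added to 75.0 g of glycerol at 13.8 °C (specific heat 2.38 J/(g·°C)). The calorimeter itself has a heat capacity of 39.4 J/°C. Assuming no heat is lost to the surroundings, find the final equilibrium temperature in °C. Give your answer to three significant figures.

Heat lost by lead = heat gained by glycerol + calorimeter.
(99.5)(0.132)(139.7 − T) = [(75.0)(2.38) + 39.4](T − 13.8)
13.134 (139.7 − T) = 217.9 (T − 13.8)
1834.8 − 13.134 T = 217.9 T − 3007.0
4841.8 = 231.034 T
T = 20.96 °C

T_f = 21.0 °C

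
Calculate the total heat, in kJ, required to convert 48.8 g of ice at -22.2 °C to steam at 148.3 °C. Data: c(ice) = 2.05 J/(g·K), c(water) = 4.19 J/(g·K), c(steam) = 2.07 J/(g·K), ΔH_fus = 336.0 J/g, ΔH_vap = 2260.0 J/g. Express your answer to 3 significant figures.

q = 154 kJ

q1 (heat ice -22.2→0.0 °C): 48.8 × 2.05 × 22.2 = 2221 J
q2 (melt at 0 °C): 48.8 × 336.0 = 16397 J
q3 (heat water 0.0→100.0 °C): 48.8 × 4.19 × 100.0 = 20447 J
q4 (vaporize at 100 °C): 48.8 × 2260.0 = 110288 J
q5 (heat steam 100.0→148.3 °C): 48.8 × 2.07 × 48.3 = 4879 J
Total: 2221 + 16397 + 20447 + 110288 + 4879 = 154232 J = 154 kJ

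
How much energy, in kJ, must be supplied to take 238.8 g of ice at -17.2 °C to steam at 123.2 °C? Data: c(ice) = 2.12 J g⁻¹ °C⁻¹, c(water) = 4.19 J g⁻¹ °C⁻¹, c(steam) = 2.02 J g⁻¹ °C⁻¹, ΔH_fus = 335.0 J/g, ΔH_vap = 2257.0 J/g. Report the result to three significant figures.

q1 (heat ice -17.2→0.0 °C): 238.8 × 2.12 × 17.2 = 8708 J
q2 (melt at 0 °C): 238.8 × 335.0 = 79998 J
q3 (heat water 0.0→100.0 °C): 238.8 × 4.19 × 100.0 = 100057 J
q4 (vaporize at 100 °C): 238.8 × 2257.0 = 538972 J
q5 (heat steam 100.0→123.2 °C): 238.8 × 2.02 × 23.2 = 11191 J
Total: 8708 + 79998 + 100057 + 538972 + 11191 = 738926 J = 739 kJ

q = 739 kJ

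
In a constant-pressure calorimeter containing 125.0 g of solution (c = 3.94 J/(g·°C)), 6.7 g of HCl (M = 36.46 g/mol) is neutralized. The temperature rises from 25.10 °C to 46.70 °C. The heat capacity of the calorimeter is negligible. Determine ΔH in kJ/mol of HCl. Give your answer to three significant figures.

ΔH = -57.9 kJ/mol

|ΔT| = |46.70 − 25.10| = 21.60 °C
|q_surr| = (125.0 × 3.94) × 21.60 = 492.5 × 21.60 = 10640 J
n(HCl) = 6.7 / 36.46 = 0.1838 mol
Temperature rose, so q_rxn = −|q_surr| = -10.64 kJ
ΔH = q_rxn / n = -57.89 kJ/mol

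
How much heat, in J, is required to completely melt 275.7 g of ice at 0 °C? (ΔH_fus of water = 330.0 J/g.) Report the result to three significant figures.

q = 91000 J

q = m × ΔH_fus = 275.7 × 330.0 = 90980 J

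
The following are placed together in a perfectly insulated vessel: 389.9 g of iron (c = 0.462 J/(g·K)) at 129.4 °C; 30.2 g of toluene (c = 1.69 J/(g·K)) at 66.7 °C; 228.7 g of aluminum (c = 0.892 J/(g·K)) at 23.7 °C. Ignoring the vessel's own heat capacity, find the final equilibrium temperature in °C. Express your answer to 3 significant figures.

T_f = 72.5 °C

Σ mᵢcᵢ(T − Tᵢ) = 0  ⇒  T = Σ mᵢcᵢTᵢ / Σ mᵢcᵢ
Σ mᵢcᵢ = 389.9×0.462 + 30.2×1.69 + 228.7×0.892 = 435.1722
Σ mᵢcᵢTᵢ = 180.1338×129.4 + 51.038×66.7 + 204.0004×23.7 = 31548
T = 31548 / 435.1722 = 72.50 °C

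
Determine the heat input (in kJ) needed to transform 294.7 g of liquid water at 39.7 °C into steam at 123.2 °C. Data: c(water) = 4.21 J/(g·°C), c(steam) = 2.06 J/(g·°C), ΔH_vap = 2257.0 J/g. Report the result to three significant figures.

q1 (heat water 39.7→100.0 °C): 294.7 × 4.21 × 60.3 = 74813 J
q2 (vaporize at 100 °C): 294.7 × 2257.0 = 665138 J
q3 (heat steam 100.0→123.2 °C): 294.7 × 2.06 × 23.2 = 14084 J
Total: 74813 + 665138 + 14084 = 754035 J = 754 kJ

q = 754 kJ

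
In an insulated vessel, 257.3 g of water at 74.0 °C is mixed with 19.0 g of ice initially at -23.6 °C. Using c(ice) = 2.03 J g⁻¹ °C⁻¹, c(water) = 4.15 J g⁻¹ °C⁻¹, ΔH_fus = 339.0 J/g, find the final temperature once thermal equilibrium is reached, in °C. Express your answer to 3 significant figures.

Heat to bring ice to 0 °C and melt it: q₁ = 19.0×2.03×23.6 + 19.0×339.0 = 7351.3 J
Heat the water can supply cooling to 0 °C: 257.3×4.15×74.0 = 79016.8 J > q₁, so all ice melts.
Energy balance: 257.3×4.15×(74.0 − T) = 7351.3 + 19.0×4.15×(T − 0)
1067.795(74.0 − T) = 7351.3 + 78.85 T
79016.8 − 7351.3 = 1146.645 T
T = 71665.5 / 1146.645 = 62.50 °C

T_f = 62.5 °C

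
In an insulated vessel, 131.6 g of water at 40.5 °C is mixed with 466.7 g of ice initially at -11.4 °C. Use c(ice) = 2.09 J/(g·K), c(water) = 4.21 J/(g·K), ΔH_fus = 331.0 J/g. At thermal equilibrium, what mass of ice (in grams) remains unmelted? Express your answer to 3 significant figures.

m_ice remaining = 433 g

Heat to warm all ice to 0 °C: 466.7×2.09×11.4 = 11120 J
Heat released by water cooling to 0 °C: 131.6×4.21×40.5 = 22438 J
22438 J < 11120 + 466.7×331.0 = 165597.7 J, so not all ice melts; final T = 0 °C.
Heat left for melting: 22438 − 11120 = 11318 J
Mass melted = 11318 / 331.0 = 34.19 g
Ice remaining = 466.7 − 34.19 = 432.51 g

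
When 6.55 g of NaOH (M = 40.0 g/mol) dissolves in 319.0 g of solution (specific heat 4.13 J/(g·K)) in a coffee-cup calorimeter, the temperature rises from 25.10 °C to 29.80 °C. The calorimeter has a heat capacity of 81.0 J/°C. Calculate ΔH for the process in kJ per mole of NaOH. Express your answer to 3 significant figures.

|ΔT| = |29.80 − 25.10| = 4.70 °C
|q_surr| = (319.0 × 4.13 + 81.0) × 4.70 = 1398.47 × 4.70 = 6573 J
n(NaOH) = 6.55 / 40.0 = 0.1638 mol
Temperature rose, so q_rxn = −|q_surr| = -6.573 kJ
ΔH = q_rxn / n = -40.13 kJ/mol

ΔH = -40.1 kJ/mol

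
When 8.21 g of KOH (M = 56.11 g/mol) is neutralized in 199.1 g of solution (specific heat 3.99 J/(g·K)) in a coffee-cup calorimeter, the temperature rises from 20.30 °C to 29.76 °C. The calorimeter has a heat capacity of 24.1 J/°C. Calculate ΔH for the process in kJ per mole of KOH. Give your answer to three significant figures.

|ΔT| = |29.76 − 20.30| = 9.46 °C
|q_surr| = (199.1 × 3.99 + 24.1) × 9.46 = 818.509 × 9.46 = 7743 J
n(KOH) = 8.21 / 56.11 = 0.1463 mol
Temperature rose, so q_rxn = −|q_surr| = -7.743 kJ
ΔH = q_rxn / n = -52.93 kJ/mol

ΔH = -52.9 kJ/mol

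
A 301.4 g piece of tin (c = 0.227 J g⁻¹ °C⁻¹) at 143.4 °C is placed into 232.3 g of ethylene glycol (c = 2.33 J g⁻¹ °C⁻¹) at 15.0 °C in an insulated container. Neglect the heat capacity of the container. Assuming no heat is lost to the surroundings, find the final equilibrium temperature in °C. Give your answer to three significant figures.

Heat lost by tin = heat gained by ethylene glycol.
(301.4)(0.227)(143.4 − T) = (232.3)(2.33)(T − 15.0)
68.4178 (143.4 − T) = 541.259 (T − 15.0)
9811.1 − 68.4178 T = 541.259 T − 8118.9
17930.0 = 609.6768 T
T = 29.41 °C

T_f = 29.4 °C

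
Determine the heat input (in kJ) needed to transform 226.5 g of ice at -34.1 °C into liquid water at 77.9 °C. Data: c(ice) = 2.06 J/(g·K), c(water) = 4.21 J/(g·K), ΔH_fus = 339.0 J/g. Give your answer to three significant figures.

q1 (heat ice -34.1→0.0 °C): 226.5 × 2.06 × 34.1 = 15911 J
q2 (melt at 0 °C): 226.5 × 339.0 = 76784 J
q3 (heat water 0.0→77.9 °C): 226.5 × 4.21 × 77.9 = 74283 J
Total: 15911 + 76784 + 74283 = 166978 J = 167 kJ

q = 167 kJ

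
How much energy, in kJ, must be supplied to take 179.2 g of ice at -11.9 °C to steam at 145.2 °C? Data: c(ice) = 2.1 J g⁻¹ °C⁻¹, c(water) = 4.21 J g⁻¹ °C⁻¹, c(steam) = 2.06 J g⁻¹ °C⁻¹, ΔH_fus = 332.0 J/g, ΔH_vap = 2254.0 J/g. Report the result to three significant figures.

q = 560 kJ

q1 (heat ice -11.9→0.0 °C): 179.2 × 2.1 × 11.9 = 4478 J
q2 (melt at 0 °C): 179.2 × 332.0 = 59494 J
q3 (heat water 0.0→100.0 °C): 179.2 × 4.21 × 100.0 = 75443 J
q4 (vaporize at 100 °C): 179.2 × 2254.0 = 403917 J
q5 (heat steam 100.0→145.2 °C): 179.2 × 2.06 × 45.2 = 16686 J
Total: 4478 + 59494 + 75443 + 403917 + 16686 = 560018 J = 560 kJ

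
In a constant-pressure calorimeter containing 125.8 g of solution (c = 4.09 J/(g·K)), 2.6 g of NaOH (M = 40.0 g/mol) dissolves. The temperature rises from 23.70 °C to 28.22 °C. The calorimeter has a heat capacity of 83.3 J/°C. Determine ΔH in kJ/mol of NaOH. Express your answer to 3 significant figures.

ΔH = -41.6 kJ/mol

|ΔT| = |28.22 − 23.70| = 4.52 °C
|q_surr| = (125.8 × 4.09 + 83.3) × 4.52 = 597.822 × 4.52 = 2702 J
n(NaOH) = 2.6 / 40.0 = 0.06500 mol
Temperature rose, so q_rxn = −|q_surr| = -2.702 kJ
ΔH = q_rxn / n = -41.57 kJ/mol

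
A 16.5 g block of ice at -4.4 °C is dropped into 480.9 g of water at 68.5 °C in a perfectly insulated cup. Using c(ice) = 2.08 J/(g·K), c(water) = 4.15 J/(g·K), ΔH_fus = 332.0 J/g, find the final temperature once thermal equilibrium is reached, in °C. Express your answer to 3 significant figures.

Heat to bring ice to 0 °C and melt it: q₁ = 16.5×2.08×4.4 + 16.5×332.0 = 5629.0 J
Heat the water can supply cooling to 0 °C: 480.9×4.15×68.5 = 136708 J > q₁, so all ice melts.
Energy balance: 480.9×4.15×(68.5 − T) = 5629.0 + 16.5×4.15×(T − 0)
1995.735(68.5 − T) = 5629.0 + 68.475 T
136708 − 5629.0 = 2064.210 T
T = 131079.0 / 2064.210 = 63.50 °C

T_f = 63.5 °C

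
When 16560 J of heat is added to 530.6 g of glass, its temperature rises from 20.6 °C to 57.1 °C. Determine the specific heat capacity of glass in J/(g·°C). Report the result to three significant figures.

c = q / (m ΔT) = 16560 / (530.6 × 36.5)
c = 16560 / 19366.9 = 0.855 J/(g·°C)

c = 0.855 J/(g·°C)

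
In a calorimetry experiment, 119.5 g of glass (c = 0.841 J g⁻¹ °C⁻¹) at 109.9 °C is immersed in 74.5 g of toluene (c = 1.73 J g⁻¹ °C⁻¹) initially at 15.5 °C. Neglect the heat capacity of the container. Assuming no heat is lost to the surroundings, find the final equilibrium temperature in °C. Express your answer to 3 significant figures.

T_f = 56.9 °C

Heat lost by glass = heat gained by toluene.
(119.5)(0.841)(109.9 − T) = (74.5)(1.73)(T − 15.5)
100.4995 (109.9 − T) = 128.885 (T − 15.5)
11045 − 100.4995 T = 128.885 T − 1997.7
13042.7 = 229.3845 T
T = 56.86 °C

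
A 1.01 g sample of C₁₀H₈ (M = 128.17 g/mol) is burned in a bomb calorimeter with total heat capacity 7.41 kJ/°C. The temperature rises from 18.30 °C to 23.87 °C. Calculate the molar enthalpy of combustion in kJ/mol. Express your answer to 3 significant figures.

ΔH = -5240 kJ/mol

ΔT = 23.87 − 18.30 = 5.57 °C
q_cal = C_cal × ΔT = 7.41 × 5.57 = 41.2737 kJ
n = 1.01 / 128.17 = 0.007880 mol
q_rxn = −q_cal = -41.2737 kJ
ΔH = -41.2737 / 0.007880 = -5238 kJ/mol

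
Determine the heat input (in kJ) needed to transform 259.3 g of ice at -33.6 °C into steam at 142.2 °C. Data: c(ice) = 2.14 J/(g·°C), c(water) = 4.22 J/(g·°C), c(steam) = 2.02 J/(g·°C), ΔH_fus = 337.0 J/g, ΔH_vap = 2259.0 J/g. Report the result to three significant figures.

q1 (heat ice -33.6→0.0 °C): 259.3 × 2.14 × 33.6 = 18645 J
q2 (melt at 0 °C): 259.3 × 337.0 = 87384 J
q3 (heat water 0.0→100.0 °C): 259.3 × 4.22 × 100.0 = 109425 J
q4 (vaporize at 100 °C): 259.3 × 2259.0 = 585759 J
q5 (heat steam 100.0→142.2 °C): 259.3 × 2.02 × 42.2 = 22104 J
Total: 18645 + 87384 + 109425 + 585759 + 22104 = 823317 J = 823 kJ

q = 823 kJ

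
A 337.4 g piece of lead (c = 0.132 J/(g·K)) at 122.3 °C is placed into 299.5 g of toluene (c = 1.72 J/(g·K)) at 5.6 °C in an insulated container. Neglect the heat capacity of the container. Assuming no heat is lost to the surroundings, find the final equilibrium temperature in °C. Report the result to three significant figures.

T_f = 14.9 °C

Heat lost by lead = heat gained by toluene.
(337.4)(0.132)(122.3 − T) = (299.5)(1.72)(T − 5.6)
44.5368 (122.3 − T) = 515.14 (T − 5.6)
5446.9 − 44.5368 T = 515.14 T − 2884.8
8331.7 = 559.6768 T
T = 14.89 °C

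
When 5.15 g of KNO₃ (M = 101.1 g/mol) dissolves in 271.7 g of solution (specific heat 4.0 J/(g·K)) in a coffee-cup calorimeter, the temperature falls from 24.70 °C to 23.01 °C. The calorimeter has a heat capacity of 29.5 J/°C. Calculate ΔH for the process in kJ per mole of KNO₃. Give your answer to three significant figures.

|ΔT| = |23.01 − 24.70| = 1.69 °C
|q_surr| = (271.7 × 4.0 + 29.5) × 1.69 = 1116.3 × 1.69 = 1887 J
n(KNO₃) = 5.15 / 101.1 = 0.05094 mol
Temperature fell, so q_rxn = +|q_surr| = 1.887 kJ
ΔH = q_rxn / n = 37.04 kJ/mol

ΔH = 37.0 kJ/mol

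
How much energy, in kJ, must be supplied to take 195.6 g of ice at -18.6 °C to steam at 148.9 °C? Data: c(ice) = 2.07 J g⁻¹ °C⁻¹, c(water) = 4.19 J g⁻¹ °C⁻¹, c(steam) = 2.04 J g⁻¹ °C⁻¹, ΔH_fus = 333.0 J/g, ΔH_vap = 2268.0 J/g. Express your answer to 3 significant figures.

q = 618 kJ

q1 (heat ice -18.6→0.0 °C): 195.6 × 2.07 × 18.6 = 7531 J
q2 (melt at 0 °C): 195.6 × 333.0 = 65135 J
q3 (heat water 0.0→100.0 °C): 195.6 × 4.19 × 100.0 = 81956 J
q4 (vaporize at 100 °C): 195.6 × 2268.0 = 443621 J
q5 (heat steam 100.0→148.9 °C): 195.6 × 2.04 × 48.9 = 19512 J
Total: 7531 + 65135 + 81956 + 443621 + 19512 = 617755 J = 618 kJ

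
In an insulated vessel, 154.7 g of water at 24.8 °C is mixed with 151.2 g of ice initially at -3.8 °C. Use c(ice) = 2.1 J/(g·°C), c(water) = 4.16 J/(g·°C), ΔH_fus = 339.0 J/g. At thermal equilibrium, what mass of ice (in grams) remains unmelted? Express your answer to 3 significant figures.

Heat to warm all ice to 0 °C: 151.2×2.1×3.8 = 1206.6 J
Heat released by water cooling to 0 °C: 154.7×4.16×24.8 = 15960 J
15960 J < 1206.6 + 151.2×339.0 = 52463.4 J, so not all ice melts; final T = 0 °C.
Heat left for melting: 15960 − 1206.6 = 14753.4 J
Mass melted = 14753.4 / 339.0 = 43.52 g
Ice remaining = 151.2 − 43.52 = 107.68 g

m_ice remaining = 108 g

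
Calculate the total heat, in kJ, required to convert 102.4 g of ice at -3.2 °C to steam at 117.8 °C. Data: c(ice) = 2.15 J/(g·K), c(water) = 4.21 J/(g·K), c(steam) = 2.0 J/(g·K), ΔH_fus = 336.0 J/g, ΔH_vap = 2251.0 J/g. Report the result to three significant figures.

q = 312 kJ

q1 (heat ice -3.2→0.0 °C): 102.4 × 2.15 × 3.2 = 705 J
q2 (melt at 0 °C): 102.4 × 336.0 = 34406 J
q3 (heat water 0.0→100.0 °C): 102.4 × 4.21 × 100.0 = 43110 J
q4 (vaporize at 100 °C): 102.4 × 2251.0 = 230502 J
q5 (heat steam 100.0→117.8 °C): 102.4 × 2.0 × 17.8 = 3645 J
Total: 705 + 34406 + 43110 + 230502 + 3645 = 312368 J = 312 kJ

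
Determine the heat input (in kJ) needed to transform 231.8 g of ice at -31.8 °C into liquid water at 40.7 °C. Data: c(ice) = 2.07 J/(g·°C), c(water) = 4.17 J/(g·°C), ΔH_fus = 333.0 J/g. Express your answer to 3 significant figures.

q = 132 kJ

q1 (heat ice -31.8→0.0 °C): 231.8 × 2.07 × 31.8 = 15258 J
q2 (melt at 0 °C): 231.8 × 333.0 = 77189 J
q3 (heat water 0.0→40.7 °C): 231.8 × 4.17 × 40.7 = 39341 J
Total: 15258 + 77189 + 39341 = 131788 J = 132 kJ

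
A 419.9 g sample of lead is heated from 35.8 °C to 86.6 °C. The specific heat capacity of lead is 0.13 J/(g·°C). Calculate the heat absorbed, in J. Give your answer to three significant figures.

q = 2770 J

q = m c ΔT = 419.9 × 0.13 × (86.6 − 35.8)
q = 419.9 × 0.13 × 50.8 = 2773 J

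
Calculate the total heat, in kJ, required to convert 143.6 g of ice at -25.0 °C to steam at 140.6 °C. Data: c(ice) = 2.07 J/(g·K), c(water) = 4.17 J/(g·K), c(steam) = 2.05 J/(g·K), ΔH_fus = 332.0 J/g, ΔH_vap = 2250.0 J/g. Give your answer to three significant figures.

q = 450 kJ

q1 (heat ice -25.0→0.0 °C): 143.6 × 2.07 × 25.0 = 7431 J
q2 (melt at 0 °C): 143.6 × 332.0 = 47675 J
q3 (heat water 0.0→100.0 °C): 143.6 × 4.17 × 100.0 = 59881 J
q4 (vaporize at 100 °C): 143.6 × 2250.0 = 323100 J
q5 (heat steam 100.0→140.6 °C): 143.6 × 2.05 × 40.6 = 11952 J
Total: 7431 + 47675 + 59881 + 323100 + 11952 = 450039 J = 450 kJ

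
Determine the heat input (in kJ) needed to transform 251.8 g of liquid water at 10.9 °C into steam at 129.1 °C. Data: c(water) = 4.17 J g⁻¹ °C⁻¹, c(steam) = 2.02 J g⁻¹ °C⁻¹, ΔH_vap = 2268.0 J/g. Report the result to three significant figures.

q1 (heat water 10.9→100.0 °C): 251.8 × 4.17 × 89.1 = 93556 J
q2 (vaporize at 100 °C): 251.8 × 2268.0 = 571082 J
q3 (heat steam 100.0→129.1 °C): 251.8 × 2.02 × 29.1 = 14801 J
Total: 93556 + 571082 + 14801 = 679439 J = 679 kJ

q = 679 kJ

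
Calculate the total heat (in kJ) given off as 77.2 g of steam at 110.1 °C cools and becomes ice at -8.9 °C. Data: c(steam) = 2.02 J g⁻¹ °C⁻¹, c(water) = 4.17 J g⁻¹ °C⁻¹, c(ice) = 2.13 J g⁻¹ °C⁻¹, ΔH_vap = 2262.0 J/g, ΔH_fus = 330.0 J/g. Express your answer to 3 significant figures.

q1 (cool steam 110.1→100 °C): 77.2 × 2.02 × 10.1 = 1575 J
q2 (condense at 100 °C): 77.2 × 2262.0 = 174626 J
q3 (cool water 100→0 °C): 77.2 × 4.17 × 100.0 = 32192 J
q4 (freeze at 0 °C): 77.2 × 330.0 = 25476 J
q5 (cool ice 0→-8.9 °C): 77.2 × 2.13 × 8.9 = 1463 J
Total: 1575 + 174626 + 32192 + 25476 + 1463 = 235332 J = 235 kJ

q = 235 kJ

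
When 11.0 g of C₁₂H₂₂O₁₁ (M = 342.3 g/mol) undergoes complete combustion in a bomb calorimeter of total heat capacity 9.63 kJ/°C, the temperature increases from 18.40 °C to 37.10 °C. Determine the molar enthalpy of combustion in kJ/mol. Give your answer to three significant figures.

ΔT = 37.10 − 18.40 = 18.70 °C
q_cal = C_cal × ΔT = 9.63 × 18.70 = 180.081 kJ
n = 11.0 / 342.3 = 0.03214 mol
q_rxn = −q_cal = -180.081 kJ
ΔH = -180.081 / 0.03214 = -5603 kJ/mol

ΔH = -5600 kJ/mol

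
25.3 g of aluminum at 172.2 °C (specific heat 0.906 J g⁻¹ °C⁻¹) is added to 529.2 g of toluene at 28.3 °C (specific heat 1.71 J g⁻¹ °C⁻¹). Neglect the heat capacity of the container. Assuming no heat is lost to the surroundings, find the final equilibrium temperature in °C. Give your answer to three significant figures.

T_f = 31.9 °C

Heat lost by aluminum = heat gained by toluene.
(25.3)(0.906)(172.2 − T) = (529.2)(1.71)(T − 28.3)
22.9218 (172.2 − T) = 904.932 (T − 28.3)
3947.1 − 22.9218 T = 904.932 T − 25610
29557.1 = 927.8538 T
T = 31.86 °C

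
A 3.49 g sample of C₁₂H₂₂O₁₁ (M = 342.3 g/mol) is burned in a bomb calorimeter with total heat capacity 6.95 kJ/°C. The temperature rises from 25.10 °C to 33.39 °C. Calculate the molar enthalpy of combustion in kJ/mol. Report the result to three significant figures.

ΔH = -5650 kJ/mol

ΔT = 33.39 − 25.10 = 8.29 °C
q_cal = C_cal × ΔT = 6.95 × 8.29 = 57.6155 kJ
n = 3.49 / 342.3 = 0.01020 mol
q_rxn = −q_cal = -57.6155 kJ
ΔH = -57.6155 / 0.01020 = -5649 kJ/mol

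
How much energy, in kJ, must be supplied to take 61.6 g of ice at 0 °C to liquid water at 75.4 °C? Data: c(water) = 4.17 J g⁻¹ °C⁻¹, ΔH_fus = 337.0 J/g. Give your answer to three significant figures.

q1 (melt at 0 °C): 61.6 × 337.0 = 20759 J
q2 (heat water 0.0→75.4 °C): 61.6 × 4.17 × 75.4 = 19368 J
Total: 20759 + 19368 = 40127 J = 40.1 kJ

q = 40.1 kJ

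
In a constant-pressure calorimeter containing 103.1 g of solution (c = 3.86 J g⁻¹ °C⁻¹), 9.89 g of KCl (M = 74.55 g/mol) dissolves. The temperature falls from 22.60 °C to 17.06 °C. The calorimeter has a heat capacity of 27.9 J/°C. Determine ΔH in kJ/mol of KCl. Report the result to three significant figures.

ΔH = 17.8 kJ/mol

|ΔT| = |17.06 − 22.60| = 5.54 °C
|q_surr| = (103.1 × 3.86 + 27.9) × 5.54 = 425.866 × 5.54 = 2359 J
n(KCl) = 9.89 / 74.55 = 0.1327 mol
Temperature fell, so q_rxn = +|q_surr| = 2.359 kJ
ΔH = q_rxn / n = 17.78 kJ/mol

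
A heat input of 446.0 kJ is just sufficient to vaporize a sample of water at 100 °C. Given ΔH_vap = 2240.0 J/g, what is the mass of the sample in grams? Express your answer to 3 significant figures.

m = q / ΔH_vap = 446000 J / 2240.0 J/g = 199 g

m = 199 g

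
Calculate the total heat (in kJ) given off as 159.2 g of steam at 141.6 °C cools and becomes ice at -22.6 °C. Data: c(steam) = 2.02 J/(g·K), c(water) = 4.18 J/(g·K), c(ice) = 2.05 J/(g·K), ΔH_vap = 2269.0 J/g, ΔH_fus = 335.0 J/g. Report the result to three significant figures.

q1 (cool steam 141.6→100 °C): 159.2 × 2.02 × 41.6 = 13378 J
q2 (condense at 100 °C): 159.2 × 2269.0 = 361225 J
q3 (cool water 100→0 °C): 159.2 × 4.18 × 100.0 = 66546 J
q4 (freeze at 0 °C): 159.2 × 335.0 = 53332 J
q5 (cool ice 0→-22.6 °C): 159.2 × 2.05 × 22.6 = 7376 J
Total: 13378 + 361225 + 66546 + 53332 + 7376 = 501857 J = 502 kJ

q = 502 kJ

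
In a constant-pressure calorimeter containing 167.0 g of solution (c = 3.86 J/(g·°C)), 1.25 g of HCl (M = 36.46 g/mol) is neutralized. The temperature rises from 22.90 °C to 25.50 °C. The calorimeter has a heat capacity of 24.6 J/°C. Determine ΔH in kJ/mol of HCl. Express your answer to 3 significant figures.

|ΔT| = |25.50 − 22.90| = 2.60 °C
|q_surr| = (167.0 × 3.86 + 24.6) × 2.60 = 669.22 × 2.60 = 1740 J
n(HCl) = 1.25 / 36.46 = 0.03428 mol
Temperature rose, so q_rxn = −|q_surr| = -1.740 kJ
ΔH = q_rxn / n = -50.76 kJ/mol

ΔH = -50.8 kJ/mol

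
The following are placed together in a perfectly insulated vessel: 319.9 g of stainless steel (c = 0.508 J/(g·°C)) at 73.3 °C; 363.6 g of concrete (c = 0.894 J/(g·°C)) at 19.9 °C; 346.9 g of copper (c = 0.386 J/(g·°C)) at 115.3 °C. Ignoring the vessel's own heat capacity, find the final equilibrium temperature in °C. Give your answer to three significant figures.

Σ mᵢcᵢ(T − Tᵢ) = 0  ⇒  T = Σ mᵢcᵢTᵢ / Σ mᵢcᵢ
Σ mᵢcᵢ = 319.9×0.508 + 363.6×0.894 + 346.9×0.386 = 621.4710
Σ mᵢcᵢTᵢ = 162.5092×73.3 + 325.0584×19.9 + 133.9034×115.3 = 33820
T = 33820 / 621.4710 = 54.42 °C

T_f = 54.4 °C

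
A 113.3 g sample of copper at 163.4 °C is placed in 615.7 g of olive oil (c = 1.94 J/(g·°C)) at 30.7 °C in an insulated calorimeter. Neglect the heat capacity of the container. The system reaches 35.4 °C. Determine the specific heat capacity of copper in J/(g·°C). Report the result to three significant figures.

c = 0.387 J/(g·°C)

q_gained = (615.7 × 1.94) × (35.4 − 30.7) = 5614 J
q_lost = 113.3 × c × (163.4 − 35.4) = 14502.4 c
Set equal: c = 5614 / 14502.4 = 0.387 J/(g·°C)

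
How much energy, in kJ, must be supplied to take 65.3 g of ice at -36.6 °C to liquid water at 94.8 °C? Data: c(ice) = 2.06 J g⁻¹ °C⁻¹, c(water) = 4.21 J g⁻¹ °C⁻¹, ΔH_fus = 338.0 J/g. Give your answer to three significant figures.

q1 (heat ice -36.6→0.0 °C): 65.3 × 2.06 × 36.6 = 4923 J
q2 (melt at 0 °C): 65.3 × 338.0 = 22071 J
q3 (heat water 0.0→94.8 °C): 65.3 × 4.21 × 94.8 = 26062 J
Total: 4923 + 22071 + 26062 = 53056 J = 53.1 kJ

q = 53.1 kJ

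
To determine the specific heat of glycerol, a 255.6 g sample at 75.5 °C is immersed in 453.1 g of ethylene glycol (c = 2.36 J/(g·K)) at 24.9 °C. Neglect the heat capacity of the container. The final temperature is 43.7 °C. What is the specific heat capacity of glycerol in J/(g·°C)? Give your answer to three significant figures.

c = 2.47 J/(g·°C)

q_gained = (453.1 × 2.36) × (43.7 − 24.9) = 20100 J
q_lost = 255.6 × c × (75.5 − 43.7) = 8128.08 c
Set equal: c = 20100 / 8128.08 = 2.47 J/(g·°C)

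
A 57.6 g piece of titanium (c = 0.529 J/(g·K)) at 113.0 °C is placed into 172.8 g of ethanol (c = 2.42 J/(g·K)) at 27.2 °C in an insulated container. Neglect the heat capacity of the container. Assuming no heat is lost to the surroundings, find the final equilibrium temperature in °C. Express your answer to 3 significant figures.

Heat lost by titanium = heat gained by ethanol.
(57.6)(0.529)(113.0 − T) = (172.8)(2.42)(T − 27.2)
30.4704 (113.0 − T) = 418.176 (T − 27.2)
3443.2 − 30.4704 T = 418.176 T − 11374
14817.2 = 448.6464 T
T = 33.03 °C

T_f = 33.0 °C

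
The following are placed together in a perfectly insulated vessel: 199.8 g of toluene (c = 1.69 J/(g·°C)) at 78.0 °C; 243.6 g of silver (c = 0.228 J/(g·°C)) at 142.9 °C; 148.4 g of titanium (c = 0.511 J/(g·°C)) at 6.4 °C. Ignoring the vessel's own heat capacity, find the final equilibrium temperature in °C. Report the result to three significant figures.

Σ mᵢcᵢ(T − Tᵢ) = 0  ⇒  T = Σ mᵢcᵢTᵢ / Σ mᵢcᵢ
Σ mᵢcᵢ = 199.8×1.69 + 243.6×0.228 + 148.4×0.511 = 469.0352
Σ mᵢcᵢTᵢ = 337.662×78.0 + 55.5408×142.9 + 75.8324×6.4 = 34760
T = 34760 / 469.0352 = 74.11 °C

T_f = 74.1 °C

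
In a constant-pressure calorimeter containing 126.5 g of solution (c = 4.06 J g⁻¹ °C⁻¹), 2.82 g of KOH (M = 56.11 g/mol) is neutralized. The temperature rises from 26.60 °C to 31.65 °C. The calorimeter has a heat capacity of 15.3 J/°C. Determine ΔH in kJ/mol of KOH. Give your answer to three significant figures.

ΔH = -53.1 kJ/mol

|ΔT| = |31.65 − 26.60| = 5.05 °C
|q_surr| = (126.5 × 4.06 + 15.3) × 5.05 = 528.89 × 5.05 = 2671 J
n(KOH) = 2.82 / 56.11 = 0.05026 mol
Temperature rose, so q_rxn = −|q_surr| = -2.671 kJ
ΔH = q_rxn / n = -53.14 kJ/mol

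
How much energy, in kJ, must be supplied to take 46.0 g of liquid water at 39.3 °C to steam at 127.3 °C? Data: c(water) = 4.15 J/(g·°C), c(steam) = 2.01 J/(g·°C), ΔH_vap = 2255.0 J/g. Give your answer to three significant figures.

q1 (heat water 39.3→100.0 °C): 46.0 × 4.15 × 60.7 = 11588 J
q2 (vaporize at 100 °C): 46.0 × 2255.0 = 103730 J
q3 (heat steam 100.0→127.3 °C): 46.0 × 2.01 × 27.3 = 2524 J
Total: 11588 + 103730 + 2524 = 117842 J = 118 kJ

q = 118 kJ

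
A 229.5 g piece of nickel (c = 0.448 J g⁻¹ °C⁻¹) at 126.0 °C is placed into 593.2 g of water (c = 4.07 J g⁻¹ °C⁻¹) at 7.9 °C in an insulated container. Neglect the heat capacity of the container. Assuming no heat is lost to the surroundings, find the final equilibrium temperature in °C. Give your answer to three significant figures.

Heat lost by nickel = heat gained by water.
(229.5)(0.448)(126.0 − T) = (593.2)(4.07)(T − 7.9)
102.816 (126.0 − T) = 2414.324 (T − 7.9)
12955 − 102.816 T = 2414.324 T − 19073
32028 = 2517.140 T
T = 12.72 °C

T_f = 12.7 °C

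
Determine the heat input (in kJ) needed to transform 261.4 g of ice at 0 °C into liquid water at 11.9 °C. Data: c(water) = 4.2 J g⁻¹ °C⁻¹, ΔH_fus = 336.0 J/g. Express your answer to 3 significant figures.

q = 101 kJ

q1 (melt at 0 °C): 261.4 × 336.0 = 87830 J
q2 (heat water 0.0→11.9 °C): 261.4 × 4.2 × 11.9 = 13065 J
Total: 87830 + 13065 = 100895 J = 101 kJ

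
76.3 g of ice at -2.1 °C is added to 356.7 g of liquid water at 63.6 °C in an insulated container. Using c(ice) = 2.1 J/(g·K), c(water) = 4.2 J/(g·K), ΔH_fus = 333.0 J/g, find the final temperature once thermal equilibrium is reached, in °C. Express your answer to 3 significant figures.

Heat to bring ice to 0 °C and melt it: q₁ = 76.3×2.1×2.1 + 76.3×333.0 = 25744 J
Heat the water can supply cooling to 0 °C: 356.7×4.2×63.6 = 95281.7 J > q₁, so all ice melts.
Energy balance: 356.7×4.2×(63.6 − T) = 25744 + 76.3×4.2×(T − 0)
1498.14(63.6 − T) = 25744 + 320.46 T
95281.7 − 25744 = 1818.60 T
T = 69537.7 / 1818.60 = 38.24 °C

T_f = 38.2 °C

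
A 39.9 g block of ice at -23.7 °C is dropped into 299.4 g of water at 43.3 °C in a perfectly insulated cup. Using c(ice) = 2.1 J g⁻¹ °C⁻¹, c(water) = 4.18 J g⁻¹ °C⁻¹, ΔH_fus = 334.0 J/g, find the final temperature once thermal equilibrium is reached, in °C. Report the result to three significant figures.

Heat to bring ice to 0 °C and melt it: q₁ = 39.9×2.1×23.7 + 39.9×334.0 = 15312 J
Heat the water can supply cooling to 0 °C: 299.4×4.18×43.3 = 54189.6 J > q₁, so all ice melts.
Energy balance: 299.4×4.18×(43.3 − T) = 15312 + 39.9×4.18×(T − 0)
1251.492(43.3 − T) = 15312 + 166.782 T
54189.6 − 15312 = 1418.274 T
T = 38877.6 / 1418.274 = 27.41 °C

T_f = 27.4 °C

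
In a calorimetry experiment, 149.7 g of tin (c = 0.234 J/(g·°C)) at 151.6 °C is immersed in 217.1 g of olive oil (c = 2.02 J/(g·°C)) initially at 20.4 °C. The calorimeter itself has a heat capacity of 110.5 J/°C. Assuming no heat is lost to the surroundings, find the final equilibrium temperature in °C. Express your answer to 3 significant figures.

T_f = 28.3 °C

Heat lost by tin = heat gained by olive oil + calorimeter.
(149.7)(0.234)(151.6 − T) = [(217.1)(2.02) + 110.5](T − 20.4)
35.0298 (151.6 − T) = 549.042 (T − 20.4)
5310.5 − 35.0298 T = 549.042 T − 11200
16510.5 = 584.0718 T
T = 28.27 °C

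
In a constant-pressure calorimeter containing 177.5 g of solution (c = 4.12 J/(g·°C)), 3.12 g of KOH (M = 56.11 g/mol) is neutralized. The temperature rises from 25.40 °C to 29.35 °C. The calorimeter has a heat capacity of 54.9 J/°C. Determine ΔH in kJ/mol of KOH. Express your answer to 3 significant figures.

|ΔT| = |29.35 − 25.40| = 3.95 °C
|q_surr| = (177.5 × 4.12 + 54.9) × 3.95 = 786.2 × 3.95 = 3105 J
n(KOH) = 3.12 / 56.11 = 0.05561 mol
Temperature rose, so q_rxn = −|q_surr| = -3.105 kJ
ΔH = q_rxn / n = -55.84 kJ/mol

ΔH = -55.8 kJ/mol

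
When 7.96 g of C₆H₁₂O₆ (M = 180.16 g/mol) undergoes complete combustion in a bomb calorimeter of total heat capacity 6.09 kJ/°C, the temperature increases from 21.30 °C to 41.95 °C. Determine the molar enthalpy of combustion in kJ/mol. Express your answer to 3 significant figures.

ΔT = 41.95 − 21.30 = 20.65 °C
q_cal = C_cal × ΔT = 6.09 × 20.65 = 125.7585 kJ
n = 7.96 / 180.16 = 0.04418 mol
q_rxn = −q_cal = -125.7585 kJ
ΔH = -125.7585 / 0.04418 = -2847 kJ/mol

ΔH = -2850 kJ/mol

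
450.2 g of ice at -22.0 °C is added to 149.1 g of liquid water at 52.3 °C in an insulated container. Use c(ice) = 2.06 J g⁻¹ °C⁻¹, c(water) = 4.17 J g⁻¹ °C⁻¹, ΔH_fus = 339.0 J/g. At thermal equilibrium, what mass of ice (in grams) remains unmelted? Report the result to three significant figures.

m_ice remaining = 414 g

Heat to warm all ice to 0 °C: 450.2×2.06×22.0 = 20403 J
Heat released by water cooling to 0 °C: 149.1×4.17×52.3 = 32517 J
32517 J < 20403 + 450.2×339.0 = 173020.8 J, so not all ice melts; final T = 0 °C.
Heat left for melting: 32517 − 20403 = 12114 J
Mass melted = 12114 / 339.0 = 35.73 g
Ice remaining = 450.2 − 35.73 = 414.47 g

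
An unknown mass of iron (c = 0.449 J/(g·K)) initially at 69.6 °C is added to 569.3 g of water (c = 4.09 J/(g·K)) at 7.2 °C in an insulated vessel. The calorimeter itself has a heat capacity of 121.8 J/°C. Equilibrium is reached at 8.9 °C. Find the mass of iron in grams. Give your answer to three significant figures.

q_gained = (569.3 × 4.09 + 121.8) × (8.9 − 7.2) = 4165 J
q_lost = m × 0.449 × (69.6 − 8.9) = 27.2543 m
m = 4165 / 27.2543 = 153 g

m = 153 g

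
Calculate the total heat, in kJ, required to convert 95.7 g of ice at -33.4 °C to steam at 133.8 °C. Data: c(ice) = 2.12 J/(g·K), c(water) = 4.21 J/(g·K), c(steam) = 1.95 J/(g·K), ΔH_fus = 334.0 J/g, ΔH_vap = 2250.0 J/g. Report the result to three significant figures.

q = 301 kJ

q1 (heat ice -33.4→0.0 °C): 95.7 × 2.12 × 33.4 = 6776 J
q2 (melt at 0 °C): 95.7 × 334.0 = 31964 J
q3 (heat water 0.0→100.0 °C): 95.7 × 4.21 × 100.0 = 40290 J
q4 (vaporize at 100 °C): 95.7 × 2250.0 = 215325 J
q5 (heat steam 100.0→133.8 °C): 95.7 × 1.95 × 33.8 = 6308 J
Total: 6776 + 31964 + 40290 + 215325 + 6308 = 300663 J = 301 kJ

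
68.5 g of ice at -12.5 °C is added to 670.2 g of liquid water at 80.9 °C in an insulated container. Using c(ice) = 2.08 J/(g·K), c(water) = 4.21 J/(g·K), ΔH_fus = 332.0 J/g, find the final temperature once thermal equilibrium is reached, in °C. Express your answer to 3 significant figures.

Heat to bring ice to 0 °C and melt it: q₁ = 68.5×2.08×12.5 + 68.5×332.0 = 24523 J
Heat the water can supply cooling to 0 °C: 670.2×4.21×80.9 = 228263 J > q₁, so all ice melts.
Energy balance: 670.2×4.21×(80.9 − T) = 24523 + 68.5×4.21×(T − 0)
2821.542(80.9 − T) = 24523 + 288.385 T
228263 − 24523 = 3109.927 T
T = 203740 / 3109.927 = 65.51 °C

T_f = 65.5 °C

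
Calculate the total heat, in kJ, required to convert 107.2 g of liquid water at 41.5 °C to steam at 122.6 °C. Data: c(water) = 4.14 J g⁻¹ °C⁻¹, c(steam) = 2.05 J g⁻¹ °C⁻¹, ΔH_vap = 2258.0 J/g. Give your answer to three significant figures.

q = 273 kJ

q1 (heat water 41.5→100.0 °C): 107.2 × 4.14 × 58.5 = 25963 J
q2 (vaporize at 100 °C): 107.2 × 2258.0 = 242058 J
q3 (heat steam 100.0→122.6 °C): 107.2 × 2.05 × 22.6 = 4967 J
Total: 25963 + 242058 + 4967 = 272988 J = 273 kJ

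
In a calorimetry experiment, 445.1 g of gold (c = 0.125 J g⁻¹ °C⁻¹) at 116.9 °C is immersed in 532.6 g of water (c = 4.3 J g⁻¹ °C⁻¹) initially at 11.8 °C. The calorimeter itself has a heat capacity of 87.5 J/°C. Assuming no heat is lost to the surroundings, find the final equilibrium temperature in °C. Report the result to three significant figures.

T_f = 14.2 °C

Heat lost by gold = heat gained by water + calorimeter.
(445.1)(0.125)(116.9 − T) = [(532.6)(4.3) + 87.5](T − 11.8)
55.6375 (116.9 − T) = 2377.68 (T − 11.8)
6504.0 − 55.6375 T = 2377.68 T − 28057
34561.0 = 2433.3175 T
T = 14.20 °C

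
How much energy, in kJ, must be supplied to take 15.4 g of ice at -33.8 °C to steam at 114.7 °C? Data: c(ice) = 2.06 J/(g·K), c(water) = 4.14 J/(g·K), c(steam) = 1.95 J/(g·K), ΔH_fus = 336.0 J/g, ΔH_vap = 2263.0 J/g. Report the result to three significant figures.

q1 (heat ice -33.8→0.0 °C): 15.4 × 2.06 × 33.8 = 1072 J
q2 (melt at 0 °C): 15.4 × 336.0 = 5174 J
q3 (heat water 0.0→100.0 °C): 15.4 × 4.14 × 100.0 = 6376 J
q4 (vaporize at 100 °C): 15.4 × 2263.0 = 34850 J
q5 (heat steam 100.0→114.7 °C): 15.4 × 1.95 × 14.7 = 441 J
Total: 1072 + 5174 + 6376 + 34850 + 441 = 47913 J = 47.9 kJ

q = 47.9 kJ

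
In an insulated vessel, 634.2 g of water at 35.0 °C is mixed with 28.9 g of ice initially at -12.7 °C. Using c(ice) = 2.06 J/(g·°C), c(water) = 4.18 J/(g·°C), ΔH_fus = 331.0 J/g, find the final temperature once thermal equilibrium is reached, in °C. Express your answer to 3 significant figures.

Heat to bring ice to 0 °C and melt it: q₁ = 28.9×2.06×12.7 + 28.9×331.0 = 10322 J
Heat the water can supply cooling to 0 °C: 634.2×4.18×35.0 = 92783.5 J > q₁, so all ice melts.
Energy balance: 634.2×4.18×(35.0 − T) = 10322 + 28.9×4.18×(T − 0)
2650.956(35.0 − T) = 10322 + 120.802 T
92783.5 − 10322 = 2771.758 T
T = 82461.5 / 2771.758 = 29.75 °C

T_f = 29.8 °C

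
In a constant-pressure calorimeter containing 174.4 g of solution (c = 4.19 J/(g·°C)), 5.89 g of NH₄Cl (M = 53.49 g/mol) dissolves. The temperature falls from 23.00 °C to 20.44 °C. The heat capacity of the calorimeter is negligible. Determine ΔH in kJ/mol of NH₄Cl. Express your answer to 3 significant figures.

|ΔT| = |20.44 − 23.00| = 2.56 °C
|q_surr| = (174.4 × 4.19) × 2.56 = 730.736 × 2.56 = 1871 J
n(NH₄Cl) = 5.89 / 53.49 = 0.1101 mol
Temperature fell, so q_rxn = +|q_surr| = 1.871 kJ
ΔH = q_rxn / n = 16.99 kJ/mol

ΔH = 17.0 kJ/mol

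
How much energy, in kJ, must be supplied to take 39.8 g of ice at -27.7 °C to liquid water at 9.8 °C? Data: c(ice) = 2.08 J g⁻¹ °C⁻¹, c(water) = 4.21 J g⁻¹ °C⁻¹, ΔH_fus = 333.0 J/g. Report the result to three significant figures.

q1 (heat ice -27.7→0.0 °C): 39.8 × 2.08 × 27.7 = 2293 J
q2 (melt at 0 °C): 39.8 × 333.0 = 13253 J
q3 (heat water 0.0→9.8 °C): 39.8 × 4.21 × 9.8 = 1642 J
Total: 2293 + 13253 + 1642 = 17188 J = 17.2 kJ

q = 17.2 kJ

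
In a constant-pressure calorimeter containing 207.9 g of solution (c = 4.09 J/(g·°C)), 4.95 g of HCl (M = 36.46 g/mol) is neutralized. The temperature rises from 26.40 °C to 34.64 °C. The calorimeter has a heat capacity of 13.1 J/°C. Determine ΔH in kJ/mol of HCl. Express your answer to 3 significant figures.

|ΔT| = |34.64 − 26.40| = 8.24 °C
|q_surr| = (207.9 × 4.09 + 13.1) × 8.24 = 863.411 × 8.24 = 7115 J
n(HCl) = 4.95 / 36.46 = 0.1358 mol
Temperature rose, so q_rxn = −|q_surr| = -7.115 kJ
ΔH = q_rxn / n = -52.39 kJ/mol

ΔH = -52.4 kJ/mol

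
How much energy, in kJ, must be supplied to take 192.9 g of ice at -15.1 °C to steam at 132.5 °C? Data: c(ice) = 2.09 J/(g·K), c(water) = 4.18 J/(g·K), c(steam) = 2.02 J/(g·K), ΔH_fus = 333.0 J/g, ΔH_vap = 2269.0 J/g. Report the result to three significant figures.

q1 (heat ice -15.1→0.0 °C): 192.9 × 2.09 × 15.1 = 6088 J
q2 (melt at 0 °C): 192.9 × 333.0 = 64236 J
q3 (heat water 0.0→100.0 °C): 192.9 × 4.18 × 100.0 = 80632 J
q4 (vaporize at 100 °C): 192.9 × 2269.0 = 437690 J
q5 (heat steam 100.0→132.5 °C): 192.9 × 2.02 × 32.5 = 12664 J
Total: 6088 + 64236 + 80632 + 437690 + 12664 = 601310 J = 601 kJ

q = 601 kJ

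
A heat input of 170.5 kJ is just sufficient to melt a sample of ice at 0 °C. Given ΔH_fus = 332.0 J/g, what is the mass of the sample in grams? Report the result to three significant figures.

m = q / ΔH_fus = 170500 J / 332.0 J/g = 514 g

m = 514 g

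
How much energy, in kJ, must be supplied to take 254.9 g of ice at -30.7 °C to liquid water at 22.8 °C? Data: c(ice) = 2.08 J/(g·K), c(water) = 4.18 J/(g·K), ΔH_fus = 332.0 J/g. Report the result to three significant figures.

q1 (heat ice -30.7→0.0 °C): 254.9 × 2.08 × 30.7 = 16277 J
q2 (melt at 0 °C): 254.9 × 332.0 = 84627 J
q3 (heat water 0.0→22.8 °C): 254.9 × 4.18 × 22.8 = 24293 J
Total: 16277 + 84627 + 24293 = 125197 J = 125 kJ

q = 125 kJ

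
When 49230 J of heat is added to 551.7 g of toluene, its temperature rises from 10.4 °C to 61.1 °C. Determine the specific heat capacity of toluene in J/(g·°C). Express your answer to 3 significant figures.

c = 1.76 J/(g·°C)

c = q / (m ΔT) = 49230 / (551.7 × 50.7)
c = 49230 / 27971.19 = 1.76 J/(g·°C)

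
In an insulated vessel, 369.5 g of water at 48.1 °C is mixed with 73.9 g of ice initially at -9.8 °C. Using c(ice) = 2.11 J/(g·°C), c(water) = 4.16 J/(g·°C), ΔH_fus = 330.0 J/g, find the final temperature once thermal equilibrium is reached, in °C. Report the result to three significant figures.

T_f = 26.0 °C

Heat to bring ice to 0 °C and melt it: q₁ = 73.9×2.11×9.8 + 73.9×330.0 = 25915 J
Heat the water can supply cooling to 0 °C: 369.5×4.16×48.1 = 73935.5 J > q₁, so all ice melts.
Energy balance: 369.5×4.16×(48.1 − T) = 25915 + 73.9×4.16×(T − 0)
1537.12(48.1 − T) = 25915 + 307.424 T
73935.5 − 25915 = 1844.544 T
T = 48020.5 / 1844.544 = 26.03 °C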